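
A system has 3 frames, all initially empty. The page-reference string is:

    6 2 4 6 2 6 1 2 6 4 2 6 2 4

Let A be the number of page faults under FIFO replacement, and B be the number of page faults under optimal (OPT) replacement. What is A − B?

Under FIFO: F F F . . . F . F . F . . F → 7 faults.
Under OPT: F F F . . . F . . F . . . . → 5 faults.
A − B = 7 − 5 = 2.

2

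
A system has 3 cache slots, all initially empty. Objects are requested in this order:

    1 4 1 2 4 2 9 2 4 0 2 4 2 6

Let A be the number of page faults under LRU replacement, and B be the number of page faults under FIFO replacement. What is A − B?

-2

Under LRU: F F . F . . F . . F . . . F → 6 faults.
Under FIFO: F F . F . . F . . F . F F F → 8 faults.
A − B = 6 − 8 = -2.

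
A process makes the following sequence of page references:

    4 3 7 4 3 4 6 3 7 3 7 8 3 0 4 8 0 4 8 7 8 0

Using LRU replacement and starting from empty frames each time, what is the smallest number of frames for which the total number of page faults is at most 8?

4

f=1: 22 faults
f=2: 18 faults
f=3: 11 faults
f=4: 8 faults
f=5: 7 faults
f=6: 6 faults
Smallest f with faults ≤ 8 is 4.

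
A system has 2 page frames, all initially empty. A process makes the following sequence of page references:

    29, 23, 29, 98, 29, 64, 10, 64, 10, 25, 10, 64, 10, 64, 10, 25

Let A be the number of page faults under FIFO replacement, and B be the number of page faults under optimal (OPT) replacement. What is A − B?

Under FIFO: F F . F F F F . . F . F F . . F → 10 faults.
Under OPT: F F . F . F F . . F . F . . . F → 8 faults.
A − B = 10 − 8 = 2.

2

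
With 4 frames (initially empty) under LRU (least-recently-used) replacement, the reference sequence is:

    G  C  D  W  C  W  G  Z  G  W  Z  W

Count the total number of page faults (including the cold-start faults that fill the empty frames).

5

G → fault, frames (G)
C → fault, frames (G C)
D → fault, frames (G C D)
W → fault, frames (G C D W)
C → hit
W → hit
G → hit
Z → fault, evict D, frames (C W G Z)
G → hit
W → hit
Z → hit
W → hit
Page faults: 5.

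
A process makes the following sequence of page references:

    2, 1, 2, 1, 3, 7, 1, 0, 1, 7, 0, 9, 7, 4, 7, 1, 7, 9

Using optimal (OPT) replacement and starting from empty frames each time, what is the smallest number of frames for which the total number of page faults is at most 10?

f=1: 18 faults
f=2: 10 faults
f=3: 8 faults
f=4: 7 faults
f=5: 7 faults
f=6: 7 faults
f=7: 7 faults
Smallest f with faults ≤ 10 is 2.

2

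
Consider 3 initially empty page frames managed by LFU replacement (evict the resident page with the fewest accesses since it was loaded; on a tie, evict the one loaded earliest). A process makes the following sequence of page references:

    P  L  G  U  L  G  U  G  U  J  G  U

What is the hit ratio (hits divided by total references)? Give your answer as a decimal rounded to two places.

P -> fault, frames {P}
L -> fault, frames {P,L}
G -> fault, frames {P,L,G}
U -> fault, evict P, frames {L,G,U}
L -> hit
G -> hit
U -> hit
G -> hit
U -> hit
J -> fault, evict L, frames {G,U,J}
G -> hit
U -> hit
Hits: 7 of 12 references → 7/12 = 0.5833.

0.58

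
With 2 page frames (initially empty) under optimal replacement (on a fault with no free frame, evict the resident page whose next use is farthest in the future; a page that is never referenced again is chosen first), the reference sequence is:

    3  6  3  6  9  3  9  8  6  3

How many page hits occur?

5

3 -> miss, frames {3}
6 -> miss, frames {3,6}
3 -> hit
6 -> hit
9 -> miss, evict 6, frames {3,9}
3 -> hit
9 -> hit
8 -> miss, evict 9, frames {3,8}
6 -> miss, evict 8, frames {3,6}
3 -> hit
Hits: 5.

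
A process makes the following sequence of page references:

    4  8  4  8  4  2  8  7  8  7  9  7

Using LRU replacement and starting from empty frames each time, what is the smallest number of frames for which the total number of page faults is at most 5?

3

f=1: 12 faults
f=2: 6 faults
f=3: 5 faults
f=4: 5 faults
f=5: 5 faults
Smallest f with faults ≤ 5 is 3.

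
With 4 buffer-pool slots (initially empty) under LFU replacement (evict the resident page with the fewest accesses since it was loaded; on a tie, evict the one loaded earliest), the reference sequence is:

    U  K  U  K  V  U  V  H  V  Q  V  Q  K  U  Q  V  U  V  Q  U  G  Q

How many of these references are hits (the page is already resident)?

16

U → fault, frames (U)
K → fault, frames (U K)
U → hit
K → hit
V → fault, frames (U K V)
U → hit
V → hit
H → fault, frames (U K V H)
V → hit
Q → fault, evict H, frames (U K V Q)
V → hit
Q → hit
K → hit
U → hit
Q → hit
V → hit
U → hit
V → hit
Q → hit
U → hit
G → fault, evict K, frames (U V Q G)
Q → hit
Hits: 16.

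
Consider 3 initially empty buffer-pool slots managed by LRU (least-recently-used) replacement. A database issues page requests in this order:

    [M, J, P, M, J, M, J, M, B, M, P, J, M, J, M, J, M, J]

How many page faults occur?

6

M → fault, frames {M}
J → fault, frames {M,J}
P → fault, frames {M,J,P}
M → hit
J → hit
M → hit
J → hit
M → hit
B → fault, evict P, frames {J,M,B}
M → hit
P → fault, evict J, frames {B,M,P}
J → fault, evict B, frames {M,P,J}
M → hit
J → hit
M → hit
J → hit
M → hit
J → hit
Page faults: 6.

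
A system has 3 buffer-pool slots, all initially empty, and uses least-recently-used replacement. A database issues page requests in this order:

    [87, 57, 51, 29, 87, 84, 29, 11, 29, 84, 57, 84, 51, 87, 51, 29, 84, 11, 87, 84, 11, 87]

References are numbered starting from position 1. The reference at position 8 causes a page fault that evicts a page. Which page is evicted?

pos 1: 87 → miss, frames (87)
pos 2: 57 → miss, frames (87 57)
pos 3: 51 → miss, frames (87 57 51)
pos 4: 29 → miss, evict 87, frames (57 51 29)
pos 5: 87 → miss, evict 57, frames (51 29 87)
pos 6: 84 → miss, evict 51, frames (29 87 84)
pos 7: 29 → hit
pos 8: 11 → miss, evict 87, frames (84 29 11)
At position 8, page 87 is evicted.

87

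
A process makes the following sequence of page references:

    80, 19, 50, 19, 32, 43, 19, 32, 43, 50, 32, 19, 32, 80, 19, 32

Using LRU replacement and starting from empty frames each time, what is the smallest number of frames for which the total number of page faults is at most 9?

3

f=1: 16 faults
f=2: 14 faults
f=3: 8 faults
f=4: 6 faults
f=5: 5 faults
Smallest f with faults ≤ 9 is 3.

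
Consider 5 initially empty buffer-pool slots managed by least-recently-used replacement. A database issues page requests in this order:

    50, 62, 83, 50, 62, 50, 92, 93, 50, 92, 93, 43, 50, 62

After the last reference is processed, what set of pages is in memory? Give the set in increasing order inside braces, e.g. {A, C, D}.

50 → fault, frames [50]
62 → fault, frames [50, 62]
83 → fault, frames [50, 62, 83]
50 → hit
62 → hit
50 → hit
92 → fault, frames [83, 62, 50, 92]
93 → fault, frames [83, 62, 50, 92, 93]
50 → hit
92 → hit
93 → hit
43 → fault, evict 83, frames [62, 50, 92, 93, 43]
50 → hit
62 → hit

{43, 50, 62, 92, 93}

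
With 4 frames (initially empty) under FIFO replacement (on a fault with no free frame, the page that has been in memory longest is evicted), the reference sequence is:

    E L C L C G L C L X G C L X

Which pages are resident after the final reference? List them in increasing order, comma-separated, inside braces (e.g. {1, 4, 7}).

E → miss, frames [E]
L → miss, frames [E, L]
C → miss, frames [E, L, C]
L → hit
C → hit
G → miss, frames [E, L, C, G]
L → hit
C → hit
L → hit
X → miss, evict E, frames [L, C, G, X]
G → hit
C → hit
L → hit
X → hit

{C, G, L, X}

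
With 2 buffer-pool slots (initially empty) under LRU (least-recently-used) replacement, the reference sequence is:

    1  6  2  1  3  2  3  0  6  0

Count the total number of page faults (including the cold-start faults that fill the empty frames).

1 -> miss, frames [1]
6 -> miss, frames [1, 6]
2 -> miss, evict 1, frames [6, 2]
1 -> miss, evict 6, frames [2, 1]
3 -> miss, evict 2, frames [1, 3]
2 -> miss, evict 1, frames [3, 2]
3 -> hit
0 -> miss, evict 2, frames [3, 0]
6 -> miss, evict 3, frames [0, 6]
0 -> hit
Page faults: 8.

8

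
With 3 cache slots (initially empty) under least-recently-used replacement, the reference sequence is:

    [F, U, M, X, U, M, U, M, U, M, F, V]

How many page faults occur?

F → fault, frames [F]
U → fault, frames [F, U]
M → fault, frames [F, U, M]
X → fault, evict F, frames [U, M, X]
U → hit
M → hit
U → hit
M → hit
U → hit
M → hit
F → fault, evict X, frames [U, M, F]
V → fault, evict U, frames [M, F, V]
Page faults: 6.

6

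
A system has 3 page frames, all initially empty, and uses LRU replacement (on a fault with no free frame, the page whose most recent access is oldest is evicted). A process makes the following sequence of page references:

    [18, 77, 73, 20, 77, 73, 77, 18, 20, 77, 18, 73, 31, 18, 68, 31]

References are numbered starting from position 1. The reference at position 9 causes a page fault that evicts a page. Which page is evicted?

pos 1: 18: miss, frames (18)
pos 2: 77: miss, frames (18 77)
pos 3: 73: miss, frames (18 77 73)
pos 4: 20: miss, evict 18, frames (77 73 20)
pos 5: 77: hit
pos 6: 73: hit
pos 7: 77: hit
pos 8: 18: miss, evict 20, frames (73 77 18)
pos 9: 20: miss, evict 73, frames (77 18 20)
At position 9, page 73 is evicted.

73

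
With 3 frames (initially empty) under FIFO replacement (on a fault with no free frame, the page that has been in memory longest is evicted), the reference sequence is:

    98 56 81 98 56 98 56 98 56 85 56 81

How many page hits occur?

8

98 -> fault, frames {98}
56 -> fault, frames {98,56}
81 -> fault, frames {98,56,81}
98 -> hit
56 -> hit
98 -> hit
56 -> hit
98 -> hit
56 -> hit
85 -> fault, evict 98, frames {56,81,85}
56 -> hit
81 -> hit
Hits: 8.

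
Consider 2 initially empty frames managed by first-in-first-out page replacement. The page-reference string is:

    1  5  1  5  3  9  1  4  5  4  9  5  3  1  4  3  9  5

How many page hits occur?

1 -> miss, frames [1]
5 -> miss, frames [1, 5]
1 -> hit
5 -> hit
3 -> miss, evict 1, frames [5, 3]
9 -> miss, evict 5, frames [3, 9]
1 -> miss, evict 3, frames [9, 1]
4 -> miss, evict 9, frames [1, 4]
5 -> miss, evict 1, frames [4, 5]
4 -> hit
9 -> miss, evict 4, frames [5, 9]
5 -> hit
3 -> miss, evict 5, frames [9, 3]
1 -> miss, evict 9, frames [3, 1]
4 -> miss, evict 3, frames [1, 4]
3 -> miss, evict 1, frames [4, 3]
9 -> miss, evict 4, frames [3, 9]
5 -> miss, evict 3, frames [9, 5]
Hits: 4.

4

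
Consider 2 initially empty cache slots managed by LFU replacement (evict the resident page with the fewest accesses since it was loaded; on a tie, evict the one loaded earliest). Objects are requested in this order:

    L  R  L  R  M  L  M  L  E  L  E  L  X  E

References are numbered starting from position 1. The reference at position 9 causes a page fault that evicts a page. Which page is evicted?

pos 1: L → fault, frames (L)
pos 2: R → fault, frames (L R)
pos 3: L → hit
pos 4: R → hit
pos 5: M → fault, evict L, frames (R M)
pos 6: L → fault, evict M, frames (R L)
pos 7: M → fault, evict L, frames (R M)
pos 8: L → fault, evict M, frames (R L)
pos 9: E → fault, evict L, frames (R E)
At position 9, page L is evicted.

L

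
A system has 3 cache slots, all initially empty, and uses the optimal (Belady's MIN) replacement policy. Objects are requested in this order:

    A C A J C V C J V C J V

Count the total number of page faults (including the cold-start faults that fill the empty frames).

A → fault, frames (A)
C → fault, frames (A C)
A → hit
J → fault, frames (A C J)
C → hit
V → fault, evict A, frames (C J V)
C → hit
J → hit
V → hit
C → hit
J → hit
V → hit
Page faults: 4.

4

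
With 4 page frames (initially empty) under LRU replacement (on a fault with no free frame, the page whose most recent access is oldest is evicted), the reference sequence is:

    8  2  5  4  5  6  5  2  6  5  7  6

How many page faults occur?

8 -> fault, frames (8)
2 -> fault, frames (8 2)
5 -> fault, frames (8 2 5)
4 -> fault, frames (8 2 5 4)
5 -> hit
6 -> fault, evict 8, frames (2 4 5 6)
5 -> hit
2 -> hit
6 -> hit
5 -> hit
7 -> fault, evict 4, frames (2 6 5 7)
6 -> hit
Page faults: 6.

6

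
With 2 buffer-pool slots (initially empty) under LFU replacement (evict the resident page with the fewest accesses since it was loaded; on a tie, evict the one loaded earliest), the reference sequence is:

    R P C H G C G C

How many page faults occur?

R → miss, frames {R}
P → miss, frames {R,P}
C → miss, evict R, frames {P,C}
H → miss, evict P, frames {C,H}
G → miss, evict C, frames {H,G}
C → miss, evict H, frames {G,C}
G → hit
C → hit
Page faults: 6.

6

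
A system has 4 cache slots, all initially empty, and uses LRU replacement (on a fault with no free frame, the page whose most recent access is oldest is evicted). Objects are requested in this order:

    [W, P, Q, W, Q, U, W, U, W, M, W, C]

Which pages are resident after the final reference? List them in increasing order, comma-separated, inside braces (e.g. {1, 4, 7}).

W → miss, frames [W]
P → miss, frames [W, P]
Q → miss, frames [W, P, Q]
W → hit
Q → hit
U → miss, frames [P, W, Q, U]
W → hit
U → hit
W → hit
M → miss, evict P, frames [Q, U, W, M]
W → hit
C → miss, evict Q, frames [U, M, W, C]

{C, M, U, W}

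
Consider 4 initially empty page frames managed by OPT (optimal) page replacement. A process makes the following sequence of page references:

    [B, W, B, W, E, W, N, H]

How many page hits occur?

3

B: fault, frames [B]
W: fault, frames [B, W]
B: hit
W: hit
E: fault, frames [B, W, E]
W: hit
N: fault, frames [B, W, E, N]
H: fault, evict N, frames [B, W, E, H]
Hits: 3.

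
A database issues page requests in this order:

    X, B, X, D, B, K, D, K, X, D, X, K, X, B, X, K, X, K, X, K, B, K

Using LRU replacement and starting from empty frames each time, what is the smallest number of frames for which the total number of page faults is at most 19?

2

f=1: 22 faults
f=2: 12 faults
f=3: 6 faults
f=4: 4 faults
Smallest f with faults ≤ 19 is 2.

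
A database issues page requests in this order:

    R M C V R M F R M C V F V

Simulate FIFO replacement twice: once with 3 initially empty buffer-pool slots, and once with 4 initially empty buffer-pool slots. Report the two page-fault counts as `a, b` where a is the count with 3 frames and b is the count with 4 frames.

9, 10

3 frames: F F F F F F F . . F F . . → 9 faults.
4 frames: F F F F . . F F F F F F . → 10 faults.
10 > 9: adding a frame increased faults — Belady's anomaly.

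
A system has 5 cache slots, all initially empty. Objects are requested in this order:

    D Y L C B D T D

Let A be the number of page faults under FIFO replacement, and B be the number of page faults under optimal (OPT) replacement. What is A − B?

1

Under FIFO: F F F F F . F F → 7 faults.
Under OPT: F F F F F . F . → 6 faults.
A − B = 7 − 6 = 1.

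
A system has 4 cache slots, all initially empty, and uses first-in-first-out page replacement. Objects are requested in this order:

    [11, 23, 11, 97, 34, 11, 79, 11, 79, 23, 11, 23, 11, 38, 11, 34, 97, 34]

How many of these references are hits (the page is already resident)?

11: miss, frames {11}
23: miss, frames {11,23}
11: hit
97: miss, frames {11,23,97}
34: miss, frames {11,23,97,34}
11: hit
79: miss, evict 11, frames {23,97,34,79}
11: miss, evict 23, frames {97,34,79,11}
79: hit
23: miss, evict 97, frames {34,79,11,23}
11: hit
23: hit
11: hit
38: miss, evict 34, frames {79,11,23,38}
11: hit
34: miss, evict 79, frames {11,23,38,34}
97: miss, evict 11, frames {23,38,34,97}
34: hit
Hits: 8.

8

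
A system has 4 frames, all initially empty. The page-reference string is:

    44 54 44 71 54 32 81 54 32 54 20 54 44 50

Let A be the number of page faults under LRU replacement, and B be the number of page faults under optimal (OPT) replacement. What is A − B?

1

Under LRU: F F . F . F F . . . F . F F → 8 faults.
Under OPT: F F . F . F F . . . F . . F → 7 faults.
A − B = 8 − 7 = 1.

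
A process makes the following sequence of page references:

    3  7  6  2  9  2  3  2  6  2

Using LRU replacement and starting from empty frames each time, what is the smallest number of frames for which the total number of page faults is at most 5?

5

f=1: 10 faults
f=2: 7 faults
f=3: 7 faults
f=4: 6 faults
f=5: 5 faults
Smallest f with faults ≤ 5 is 5.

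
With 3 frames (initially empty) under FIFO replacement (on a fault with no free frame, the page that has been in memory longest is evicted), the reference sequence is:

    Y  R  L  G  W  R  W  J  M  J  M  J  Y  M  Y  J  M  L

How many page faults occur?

10

Y: fault, frames [Y]
R: fault, frames [Y, R]
L: fault, frames [Y, R, L]
G: fault, evict Y, frames [R, L, G]
W: fault, evict R, frames [L, G, W]
R: fault, evict L, frames [G, W, R]
W: hit
J: fault, evict G, frames [W, R, J]
M: fault, evict W, frames [R, J, M]
J: hit
M: hit
J: hit
Y: fault, evict R, frames [J, M, Y]
M: hit
Y: hit
J: hit
M: hit
L: fault, evict J, frames [M, Y, L]
Page faults: 10.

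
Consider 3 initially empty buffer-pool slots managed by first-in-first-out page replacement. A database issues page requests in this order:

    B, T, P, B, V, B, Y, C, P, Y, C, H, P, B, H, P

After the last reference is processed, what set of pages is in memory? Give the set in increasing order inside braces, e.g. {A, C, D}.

B → fault, frames [B]
T → fault, frames [B, T]
P → fault, frames [B, T, P]
B → hit
V → fault, evict B, frames [T, P, V]
B → fault, evict T, frames [P, V, B]
Y → fault, evict P, frames [V, B, Y]
C → fault, evict V, frames [B, Y, C]
P → fault, evict B, frames [Y, C, P]
Y → hit
C → hit
H → fault, evict Y, frames [C, P, H]
P → hit
B → fault, evict C, frames [P, H, B]
H → hit
P → hit

{B, H, P}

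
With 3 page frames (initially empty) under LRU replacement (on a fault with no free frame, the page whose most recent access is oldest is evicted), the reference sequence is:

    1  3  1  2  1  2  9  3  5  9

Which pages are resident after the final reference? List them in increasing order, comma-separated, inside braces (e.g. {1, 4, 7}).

{3, 5, 9}

1 → miss, frames [1]
3 → miss, frames [1, 3]
1 → hit
2 → miss, frames [3, 1, 2]
1 → hit
2 → hit
9 → miss, evict 3, frames [1, 2, 9]
3 → miss, evict 1, frames [2, 9, 3]
5 → miss, evict 2, frames [9, 3, 5]
9 → hit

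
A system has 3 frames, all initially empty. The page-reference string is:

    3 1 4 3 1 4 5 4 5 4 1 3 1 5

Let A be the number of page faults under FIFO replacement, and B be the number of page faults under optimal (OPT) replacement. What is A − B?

1

Under FIFO: F F F . . . F . . . . F F . → 6 faults.
Under OPT: F F F . . . F . . . . F . . → 5 faults.
A − B = 6 − 5 = 1.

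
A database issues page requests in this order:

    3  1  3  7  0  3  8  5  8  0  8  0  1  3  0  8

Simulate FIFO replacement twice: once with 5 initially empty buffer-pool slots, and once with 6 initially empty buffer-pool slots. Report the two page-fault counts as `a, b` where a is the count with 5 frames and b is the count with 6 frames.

7, 6

5 frames: F F . F F . F F . . . . . F . . → 7 faults.
6 frames: F F . F F . F F . . . . . . . . → 6 faults.
6 < 7: adding a frame reduced faults, as is typical.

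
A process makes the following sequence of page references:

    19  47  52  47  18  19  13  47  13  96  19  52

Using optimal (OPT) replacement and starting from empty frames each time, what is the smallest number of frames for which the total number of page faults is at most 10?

2

f=1: 12 faults
f=2: 9 faults
f=3: 7 faults
f=4: 6 faults
f=5: 6 faults
f=6: 6 faults
Smallest f with faults ≤ 10 is 2.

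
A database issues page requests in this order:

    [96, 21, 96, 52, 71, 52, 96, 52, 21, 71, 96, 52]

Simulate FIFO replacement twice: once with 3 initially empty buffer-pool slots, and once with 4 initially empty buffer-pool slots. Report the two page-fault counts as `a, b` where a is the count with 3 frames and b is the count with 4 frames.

3 frames: F F . F F . F . F . . F → 7 faults.
4 frames: F F . F F . . . . . . . → 4 faults.
4 < 7: adding a frame reduced faults, as is typical.

7, 4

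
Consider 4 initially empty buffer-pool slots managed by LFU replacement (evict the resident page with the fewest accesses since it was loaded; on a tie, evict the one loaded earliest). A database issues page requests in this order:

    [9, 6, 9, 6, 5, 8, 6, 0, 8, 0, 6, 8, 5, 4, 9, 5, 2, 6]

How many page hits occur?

8

9 → miss, frames {9}
6 → miss, frames {9,6}
9 → hit
6 → hit
5 → miss, frames {9,6,5}
8 → miss, frames {9,6,5,8}
6 → hit
0 → miss, evict 5, frames {9,6,8,0}
8 → hit
0 → hit
6 → hit
8 → hit
5 → miss, evict 9, frames {6,8,0,5}
4 → miss, evict 5, frames {6,8,0,4}
9 → miss, evict 4, frames {6,8,0,9}
5 → miss, evict 9, frames {6,8,0,5}
2 → miss, evict 5, frames {6,8,0,2}
6 → hit
Hits: 8.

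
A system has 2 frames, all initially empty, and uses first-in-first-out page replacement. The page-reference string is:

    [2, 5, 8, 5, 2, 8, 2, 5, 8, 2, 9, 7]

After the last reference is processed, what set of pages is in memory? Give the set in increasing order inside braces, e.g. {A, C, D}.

2 → miss, frames {2}
5 → miss, frames {2,5}
8 → miss, evict 2, frames {5,8}
5 → hit
2 → miss, evict 5, frames {8,2}
8 → hit
2 → hit
5 → miss, evict 8, frames {2,5}
8 → miss, evict 2, frames {5,8}
2 → miss, evict 5, frames {8,2}
9 → miss, evict 8, frames {2,9}
7 → miss, evict 2, frames {9,7}

{7, 9}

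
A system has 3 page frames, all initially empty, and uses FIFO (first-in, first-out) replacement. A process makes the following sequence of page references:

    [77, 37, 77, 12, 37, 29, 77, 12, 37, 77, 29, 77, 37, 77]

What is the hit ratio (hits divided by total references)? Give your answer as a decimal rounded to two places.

0.57

77 -> fault, frames (77)
37 -> fault, frames (77 37)
77 -> hit
12 -> fault, frames (77 37 12)
37 -> hit
29 -> fault, evict 77, frames (37 12 29)
77 -> fault, evict 37, frames (12 29 77)
12 -> hit
37 -> fault, evict 12, frames (29 77 37)
77 -> hit
29 -> hit
77 -> hit
37 -> hit
77 -> hit
Hits: 8 of 14 references → 8/14 = 0.5714.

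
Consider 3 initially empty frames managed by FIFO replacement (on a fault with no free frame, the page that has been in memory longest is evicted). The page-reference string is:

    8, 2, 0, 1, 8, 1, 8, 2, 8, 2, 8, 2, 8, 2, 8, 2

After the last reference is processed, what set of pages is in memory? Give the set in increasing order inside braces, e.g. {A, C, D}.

8 -> fault, frames (8)
2 -> fault, frames (8 2)
0 -> fault, frames (8 2 0)
1 -> fault, evict 8, frames (2 0 1)
8 -> fault, evict 2, frames (0 1 8)
1 -> hit
8 -> hit
2 -> fault, evict 0, frames (1 8 2)
8 -> hit
2 -> hit
8 -> hit
2 -> hit
8 -> hit
2 -> hit
8 -> hit
2 -> hit

{1, 2, 8}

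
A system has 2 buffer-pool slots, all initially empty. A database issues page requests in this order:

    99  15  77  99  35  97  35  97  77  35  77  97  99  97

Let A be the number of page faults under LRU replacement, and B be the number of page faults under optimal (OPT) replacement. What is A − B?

Under LRU: F F F F F F . . F F . F F . → 10 faults.
Under OPT: F F F . F F . . F . . F F . → 8 faults.
A − B = 10 − 8 = 2.

2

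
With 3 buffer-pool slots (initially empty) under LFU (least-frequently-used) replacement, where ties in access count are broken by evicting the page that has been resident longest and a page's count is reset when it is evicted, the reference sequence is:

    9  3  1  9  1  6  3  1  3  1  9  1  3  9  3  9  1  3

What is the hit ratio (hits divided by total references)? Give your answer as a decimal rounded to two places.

0.72

9 -> miss, frames [9]
3 -> miss, frames [9, 3]
1 -> miss, frames [9, 3, 1]
9 -> hit
1 -> hit
6 -> miss, evict 3, frames [9, 1, 6]
3 -> miss, evict 6, frames [9, 1, 3]
1 -> hit
3 -> hit
1 -> hit
9 -> hit
1 -> hit
3 -> hit
9 -> hit
3 -> hit
9 -> hit
1 -> hit
3 -> hit
Hits: 13 of 18 references → 13/18 = 0.7222.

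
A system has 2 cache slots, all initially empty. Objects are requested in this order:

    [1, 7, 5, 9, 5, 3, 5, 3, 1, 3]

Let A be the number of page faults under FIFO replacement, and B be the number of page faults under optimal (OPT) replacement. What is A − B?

2

Under FIFO: F F F F . F F . F F → 8 faults.
Under OPT: F F F F . F . . F . → 6 faults.
A − B = 8 − 6 = 2.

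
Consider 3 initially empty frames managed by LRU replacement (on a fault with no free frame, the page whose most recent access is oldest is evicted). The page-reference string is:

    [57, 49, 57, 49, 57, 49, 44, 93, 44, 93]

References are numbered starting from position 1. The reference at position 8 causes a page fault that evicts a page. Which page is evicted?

pos 1: 57 → miss, frames {57}
pos 2: 49 → miss, frames {57,49}
pos 3: 57 → hit
pos 4: 49 → hit
pos 5: 57 → hit
pos 6: 49 → hit
pos 7: 44 → miss, frames {57,49,44}
pos 8: 93 → miss, evict 57, frames {49,44,93}
At position 8, page 57 is evicted.

57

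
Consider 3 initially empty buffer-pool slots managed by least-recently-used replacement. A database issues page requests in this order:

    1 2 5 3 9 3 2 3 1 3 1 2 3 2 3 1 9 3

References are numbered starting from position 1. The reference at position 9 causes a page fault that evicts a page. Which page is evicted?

pos 1: 1 → fault, frames [1]
pos 2: 2 → fault, frames [1, 2]
pos 3: 5 → fault, frames [1, 2, 5]
pos 4: 3 → fault, evict 1, frames [2, 5, 3]
pos 5: 9 → fault, evict 2, frames [5, 3, 9]
pos 6: 3 → hit
pos 7: 2 → fault, evict 5, frames [9, 3, 2]
pos 8: 3 → hit
pos 9: 1 → fault, evict 9, frames [2, 3, 1]
At position 9, page 9 is evicted.

9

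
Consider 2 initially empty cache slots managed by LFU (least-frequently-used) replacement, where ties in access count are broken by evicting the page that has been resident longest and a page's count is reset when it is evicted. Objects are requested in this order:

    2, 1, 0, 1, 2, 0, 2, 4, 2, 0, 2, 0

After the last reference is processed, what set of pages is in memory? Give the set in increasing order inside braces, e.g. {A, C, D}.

{0, 1}

2 → miss, frames [2]
1 → miss, frames [2, 1]
0 → miss, evict 2, frames [1, 0]
1 → hit
2 → miss, evict 0, frames [1, 2]
0 → miss, evict 2, frames [1, 0]
2 → miss, evict 0, frames [1, 2]
4 → miss, evict 2, frames [1, 4]
2 → miss, evict 4, frames [1, 2]
0 → miss, evict 2, frames [1, 0]
2 → miss, evict 0, frames [1, 2]
0 → miss, evict 2, frames [1, 0]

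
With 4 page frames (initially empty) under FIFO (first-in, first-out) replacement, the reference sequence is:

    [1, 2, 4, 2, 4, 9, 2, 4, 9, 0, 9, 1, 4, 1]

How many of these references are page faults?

6

1: fault, frames {1}
2: fault, frames {1,2}
4: fault, frames {1,2,4}
2: hit
4: hit
9: fault, frames {1,2,4,9}
2: hit
4: hit
9: hit
0: fault, evict 1, frames {2,4,9,0}
9: hit
1: fault, evict 2, frames {4,9,0,1}
4: hit
1: hit
Page faults: 6.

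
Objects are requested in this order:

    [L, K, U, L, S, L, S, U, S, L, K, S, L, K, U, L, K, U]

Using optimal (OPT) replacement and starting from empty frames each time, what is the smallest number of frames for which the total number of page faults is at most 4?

4

f=1: 18 faults
f=2: 10 faults
f=3: 6 faults
f=4: 4 faults
Smallest f with faults ≤ 4 is 4.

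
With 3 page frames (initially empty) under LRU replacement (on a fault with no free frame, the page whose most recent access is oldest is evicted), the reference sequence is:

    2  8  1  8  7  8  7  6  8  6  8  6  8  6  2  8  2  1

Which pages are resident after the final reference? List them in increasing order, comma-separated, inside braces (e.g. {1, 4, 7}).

2 → miss, frames (2)
8 → miss, frames (2 8)
1 → miss, frames (2 8 1)
8 → hit
7 → miss, evict 2, frames (1 8 7)
8 → hit
7 → hit
6 → miss, evict 1, frames (8 7 6)
8 → hit
6 → hit
8 → hit
6 → hit
8 → hit
6 → hit
2 → miss, evict 7, frames (8 6 2)
8 → hit
2 → hit
1 → miss, evict 6, frames (8 2 1)

{1, 2, 8}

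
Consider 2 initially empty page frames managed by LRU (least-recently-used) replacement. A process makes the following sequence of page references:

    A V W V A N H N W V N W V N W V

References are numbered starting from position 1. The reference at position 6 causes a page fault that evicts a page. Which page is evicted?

V

pos 1: A -> fault, frames (A)
pos 2: V -> fault, frames (A V)
pos 3: W -> fault, evict A, frames (V W)
pos 4: V -> hit
pos 5: A -> fault, evict W, frames (V A)
pos 6: N -> fault, evict V, frames (A N)
At position 6, page V is evicted.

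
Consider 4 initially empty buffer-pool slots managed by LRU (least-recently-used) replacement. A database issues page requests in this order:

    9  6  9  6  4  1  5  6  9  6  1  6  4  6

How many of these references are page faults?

9: miss, frames {9}
6: miss, frames {9,6}
9: hit
6: hit
4: miss, frames {9,6,4}
1: miss, frames {9,6,4,1}
5: miss, evict 9, frames {6,4,1,5}
6: hit
9: miss, evict 4, frames {1,5,6,9}
6: hit
1: hit
6: hit
4: miss, evict 5, frames {9,1,6,4}
6: hit
Page faults: 7.

7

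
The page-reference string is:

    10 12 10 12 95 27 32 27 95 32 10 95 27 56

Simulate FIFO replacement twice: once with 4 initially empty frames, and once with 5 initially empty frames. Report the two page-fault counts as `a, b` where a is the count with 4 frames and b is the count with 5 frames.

4 frames: F F . . F F F . . . F . . F → 7 faults.
5 frames: F F . . F F F . . . . . . F → 6 faults.
6 < 7: adding a frame reduced faults, as is typical.

7, 6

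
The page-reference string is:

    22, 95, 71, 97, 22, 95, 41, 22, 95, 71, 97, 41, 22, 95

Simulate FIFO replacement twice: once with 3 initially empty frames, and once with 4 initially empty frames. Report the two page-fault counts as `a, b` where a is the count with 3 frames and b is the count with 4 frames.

11, 12

3 frames: F F F F F F F . . F F . F F → 11 faults.
4 frames: F F F F . . F F F F F F F F → 12 faults.
12 > 11: adding a frame increased faults — Belady's anomaly.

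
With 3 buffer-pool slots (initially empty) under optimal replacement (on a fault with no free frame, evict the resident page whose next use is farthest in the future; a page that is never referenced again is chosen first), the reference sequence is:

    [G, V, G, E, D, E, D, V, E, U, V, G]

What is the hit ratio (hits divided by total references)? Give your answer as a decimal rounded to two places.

G: fault, frames [G]
V: fault, frames [G, V]
G: hit
E: fault, frames [G, V, E]
D: fault, evict G, frames [V, E, D]
E: hit
D: hit
V: hit
E: hit
U: fault, evict D, frames [V, E, U]
V: hit
G: fault, evict U, frames [V, E, G]
Hits: 6 of 12 references → 6/12 = 0.5000.

0.50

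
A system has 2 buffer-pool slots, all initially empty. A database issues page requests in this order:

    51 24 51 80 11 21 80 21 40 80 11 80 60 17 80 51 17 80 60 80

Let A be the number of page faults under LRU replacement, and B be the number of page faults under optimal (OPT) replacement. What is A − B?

Under LRU: F F . F F F F . F F F . F F F F F F F . → 16 faults.
Under OPT: F F . F F F . . F . F . F F . F . F F . → 12 faults.
A − B = 16 − 12 = 4.

4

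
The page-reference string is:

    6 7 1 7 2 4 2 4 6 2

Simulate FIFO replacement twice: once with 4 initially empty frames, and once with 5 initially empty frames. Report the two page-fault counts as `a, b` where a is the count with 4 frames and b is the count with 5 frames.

6, 5

4 frames: F F F . F F . . F . → 6 faults.
5 frames: F F F . F F . . . . → 5 faults.
5 < 6: adding a frame reduced faults, as is typical.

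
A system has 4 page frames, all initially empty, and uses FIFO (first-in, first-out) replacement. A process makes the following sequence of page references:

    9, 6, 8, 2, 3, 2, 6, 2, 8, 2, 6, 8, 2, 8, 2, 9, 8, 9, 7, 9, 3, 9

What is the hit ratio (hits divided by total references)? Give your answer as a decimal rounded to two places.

0.68

9 -> miss, frames {9}
6 -> miss, frames {9,6}
8 -> miss, frames {9,6,8}
2 -> miss, frames {9,6,8,2}
3 -> miss, evict 9, frames {6,8,2,3}
2 -> hit
6 -> hit
2 -> hit
8 -> hit
2 -> hit
6 -> hit
8 -> hit
2 -> hit
8 -> hit
2 -> hit
9 -> miss, evict 6, frames {8,2,3,9}
8 -> hit
9 -> hit
7 -> miss, evict 8, frames {2,3,9,7}
9 -> hit
3 -> hit
9 -> hit
Hits: 15 of 22 references → 15/22 = 0.6818.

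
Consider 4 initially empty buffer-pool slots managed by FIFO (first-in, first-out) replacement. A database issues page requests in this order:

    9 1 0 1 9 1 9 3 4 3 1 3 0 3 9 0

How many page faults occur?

6

9 -> fault, frames [9]
1 -> fault, frames [9, 1]
0 -> fault, frames [9, 1, 0]
1 -> hit
9 -> hit
1 -> hit
9 -> hit
3 -> fault, frames [9, 1, 0, 3]
4 -> fault, evict 9, frames [1, 0, 3, 4]
3 -> hit
1 -> hit
3 -> hit
0 -> hit
3 -> hit
9 -> fault, evict 1, frames [0, 3, 4, 9]
0 -> hit
Page faults: 6.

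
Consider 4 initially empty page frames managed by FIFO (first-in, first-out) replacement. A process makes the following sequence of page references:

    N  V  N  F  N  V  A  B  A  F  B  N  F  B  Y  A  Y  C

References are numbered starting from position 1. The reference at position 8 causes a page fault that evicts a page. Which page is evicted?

N

pos 1: N → fault, frames (N)
pos 2: V → fault, frames (N V)
pos 3: N → hit
pos 4: F → fault, frames (N V F)
pos 5: N → hit
pos 6: V → hit
pos 7: A → fault, frames (N V F A)
pos 8: B → fault, evict N, frames (V F A B)
At position 8, page N is evicted.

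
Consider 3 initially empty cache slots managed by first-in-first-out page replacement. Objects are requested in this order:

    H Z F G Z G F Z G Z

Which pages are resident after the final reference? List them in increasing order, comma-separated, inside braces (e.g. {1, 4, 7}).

{F, G, Z}

H: fault, frames (H)
Z: fault, frames (H Z)
F: fault, frames (H Z F)
G: fault, evict H, frames (Z F G)
Z: hit
G: hit
F: hit
Z: hit
G: hit
Z: hit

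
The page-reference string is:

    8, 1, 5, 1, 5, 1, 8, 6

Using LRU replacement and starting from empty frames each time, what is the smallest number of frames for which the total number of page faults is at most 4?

3

f=1: 8 faults
f=2: 5 faults
f=3: 4 faults
f=4: 4 faults
Smallest f with faults ≤ 4 is 3.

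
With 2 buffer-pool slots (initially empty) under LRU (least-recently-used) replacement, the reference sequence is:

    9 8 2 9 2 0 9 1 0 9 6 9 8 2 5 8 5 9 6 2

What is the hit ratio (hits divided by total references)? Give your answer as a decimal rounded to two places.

0.15

9 → fault, frames (9)
8 → fault, frames (9 8)
2 → fault, evict 9, frames (8 2)
9 → fault, evict 8, frames (2 9)
2 → hit
0 → fault, evict 9, frames (2 0)
9 → fault, evict 2, frames (0 9)
1 → fault, evict 0, frames (9 1)
0 → fault, evict 9, frames (1 0)
9 → fault, evict 1, frames (0 9)
6 → fault, evict 0, frames (9 6)
9 → hit
8 → fault, evict 6, frames (9 8)
2 → fault, evict 9, frames (8 2)
5 → fault, evict 8, frames (2 5)
8 → fault, evict 2, frames (5 8)
5 → hit
9 → fault, evict 8, frames (5 9)
6 → fault, evict 5, frames (9 6)
2 → fault, evict 9, frames (6 2)
Hits: 3 of 20 references → 3/20 = 0.1500.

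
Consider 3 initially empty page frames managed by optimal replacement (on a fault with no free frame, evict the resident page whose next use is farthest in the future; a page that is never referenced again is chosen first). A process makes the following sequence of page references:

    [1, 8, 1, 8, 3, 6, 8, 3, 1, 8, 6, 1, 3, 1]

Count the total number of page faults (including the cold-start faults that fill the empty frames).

1 -> fault, frames (1)
8 -> fault, frames (1 8)
1 -> hit
8 -> hit
3 -> fault, frames (1 8 3)
6 -> fault, evict 1, frames (8 3 6)
8 -> hit
3 -> hit
1 -> fault, evict 3, frames (8 6 1)
8 -> hit
6 -> hit
1 -> hit
3 -> fault, evict 6, frames (8 1 3)
1 -> hit
Page faults: 6.

6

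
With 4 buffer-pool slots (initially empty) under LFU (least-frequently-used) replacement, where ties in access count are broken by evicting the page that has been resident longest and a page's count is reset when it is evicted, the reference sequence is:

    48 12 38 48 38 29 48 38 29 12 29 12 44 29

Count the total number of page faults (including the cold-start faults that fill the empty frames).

48 -> miss, frames {48}
12 -> miss, frames {48,12}
38 -> miss, frames {48,12,38}
48 -> hit
38 -> hit
29 -> miss, frames {48,12,38,29}
48 -> hit
38 -> hit
29 -> hit
12 -> hit
29 -> hit
12 -> hit
44 -> miss, evict 48, frames {12,38,29,44}
29 -> hit
Page faults: 5.

5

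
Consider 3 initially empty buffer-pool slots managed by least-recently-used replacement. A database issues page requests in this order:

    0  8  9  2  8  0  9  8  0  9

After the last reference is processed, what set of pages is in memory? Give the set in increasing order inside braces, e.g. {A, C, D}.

0: miss, frames (0)
8: miss, frames (0 8)
9: miss, frames (0 8 9)
2: miss, evict 0, frames (8 9 2)
8: hit
0: miss, evict 9, frames (2 8 0)
9: miss, evict 2, frames (8 0 9)
8: hit
0: hit
9: hit

{0, 8, 9}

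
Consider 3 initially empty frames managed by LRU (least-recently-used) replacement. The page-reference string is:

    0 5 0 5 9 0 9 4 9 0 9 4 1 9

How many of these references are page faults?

0: miss, frames [0]
5: miss, frames [0, 5]
0: hit
5: hit
9: miss, frames [0, 5, 9]
0: hit
9: hit
4: miss, evict 5, frames [0, 9, 4]
9: hit
0: hit
9: hit
4: hit
1: miss, evict 0, frames [9, 4, 1]
9: hit
Page faults: 5.

5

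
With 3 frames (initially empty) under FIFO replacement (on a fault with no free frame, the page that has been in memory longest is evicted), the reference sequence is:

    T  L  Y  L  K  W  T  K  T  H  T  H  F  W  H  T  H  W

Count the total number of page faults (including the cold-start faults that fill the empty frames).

11

T: fault, frames {T}
L: fault, frames {T,L}
Y: fault, frames {T,L,Y}
L: hit
K: fault, evict T, frames {L,Y,K}
W: fault, evict L, frames {Y,K,W}
T: fault, evict Y, frames {K,W,T}
K: hit
T: hit
H: fault, evict K, frames {W,T,H}
T: hit
H: hit
F: fault, evict W, frames {T,H,F}
W: fault, evict T, frames {H,F,W}
H: hit
T: fault, evict H, frames {F,W,T}
H: fault, evict F, frames {W,T,H}
W: hit
Page faults: 11.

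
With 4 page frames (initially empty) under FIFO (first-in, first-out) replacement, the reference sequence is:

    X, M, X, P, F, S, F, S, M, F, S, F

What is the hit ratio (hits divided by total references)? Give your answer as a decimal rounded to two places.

0.58

X: fault, frames {X}
M: fault, frames {X,M}
X: hit
P: fault, frames {X,M,P}
F: fault, frames {X,M,P,F}
S: fault, evict X, frames {M,P,F,S}
F: hit
S: hit
M: hit
F: hit
S: hit
F: hit
Hits: 7 of 12 references → 7/12 = 0.5833.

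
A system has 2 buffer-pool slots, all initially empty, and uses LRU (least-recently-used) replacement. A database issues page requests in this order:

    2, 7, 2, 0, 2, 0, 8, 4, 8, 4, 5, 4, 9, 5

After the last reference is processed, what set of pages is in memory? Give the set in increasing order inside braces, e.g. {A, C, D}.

{5, 9}

2 -> miss, frames [2]
7 -> miss, frames [2, 7]
2 -> hit
0 -> miss, evict 7, frames [2, 0]
2 -> hit
0 -> hit
8 -> miss, evict 2, frames [0, 8]
4 -> miss, evict 0, frames [8, 4]
8 -> hit
4 -> hit
5 -> miss, evict 8, frames [4, 5]
4 -> hit
9 -> miss, evict 5, frames [4, 9]
5 -> miss, evict 4, frames [9, 5]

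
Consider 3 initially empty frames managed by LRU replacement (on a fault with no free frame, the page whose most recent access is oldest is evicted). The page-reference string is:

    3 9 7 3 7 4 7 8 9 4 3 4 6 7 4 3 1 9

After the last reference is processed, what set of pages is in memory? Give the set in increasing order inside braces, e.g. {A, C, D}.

{1, 3, 9}

3 → miss, frames [3]
9 → miss, frames [3, 9]
7 → miss, frames [3, 9, 7]
3 → hit
7 → hit
4 → miss, evict 9, frames [3, 7, 4]
7 → hit
8 → miss, evict 3, frames [4, 7, 8]
9 → miss, evict 4, frames [7, 8, 9]
4 → miss, evict 7, frames [8, 9, 4]
3 → miss, evict 8, frames [9, 4, 3]
4 → hit
6 → miss, evict 9, frames [3, 4, 6]
7 → miss, evict 3, frames [4, 6, 7]
4 → hit
3 → miss, evict 6, frames [7, 4, 3]
1 → miss, evict 7, frames [4, 3, 1]
9 → miss, evict 4, frames [3, 1, 9]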